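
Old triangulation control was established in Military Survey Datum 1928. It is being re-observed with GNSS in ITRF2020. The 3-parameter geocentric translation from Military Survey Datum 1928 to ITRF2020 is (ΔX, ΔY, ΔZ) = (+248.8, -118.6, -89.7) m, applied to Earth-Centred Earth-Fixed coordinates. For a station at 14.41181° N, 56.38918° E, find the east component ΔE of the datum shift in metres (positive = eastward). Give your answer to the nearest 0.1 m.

The local east axis at (φ, λ) is (−sin λ, cos λ, 0), so ΔE = −sin(56.38918°)·248.8 + cos(56.38918°)·(-118.6) = -272.86 m.

ΔE = -272.9 m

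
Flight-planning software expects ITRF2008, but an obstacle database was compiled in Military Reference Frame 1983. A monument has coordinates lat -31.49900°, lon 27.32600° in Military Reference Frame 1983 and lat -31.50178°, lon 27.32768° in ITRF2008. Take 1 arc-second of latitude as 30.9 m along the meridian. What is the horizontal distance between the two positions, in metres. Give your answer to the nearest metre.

348 m

Δφ = -31.50178° − -31.49900° = -0.00278°; Δλ = 27.32768° − 27.32600° = +0.00168°.
1° of latitude = 3600 × 30.90 = 111240 m.
ΔN = Δφ × 111240 = -309.2 m; ΔE = Δλ × 111240 × cos(-31.49900°) = +0.00168 × 111240 × 0.852649 = 159.3 m.
Distance = √(ΔE² + ΔN²) = √(159.3² + (-309.2)²) = 347.9 m.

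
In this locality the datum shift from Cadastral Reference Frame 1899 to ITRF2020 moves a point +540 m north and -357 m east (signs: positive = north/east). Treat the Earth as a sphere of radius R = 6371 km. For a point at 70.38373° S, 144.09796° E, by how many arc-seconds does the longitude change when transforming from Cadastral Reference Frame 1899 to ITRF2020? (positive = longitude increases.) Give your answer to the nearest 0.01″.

Δλ = -34.43″

At latitude -70.38373°, cos φ = 0.335719.
One radian of longitude at latitude φ spans R cos φ, so Δλ = ΔE / (R cos φ) = -357.0 / (6371000 × 0.335719) = -1.6691e-04 rad = -34.428″.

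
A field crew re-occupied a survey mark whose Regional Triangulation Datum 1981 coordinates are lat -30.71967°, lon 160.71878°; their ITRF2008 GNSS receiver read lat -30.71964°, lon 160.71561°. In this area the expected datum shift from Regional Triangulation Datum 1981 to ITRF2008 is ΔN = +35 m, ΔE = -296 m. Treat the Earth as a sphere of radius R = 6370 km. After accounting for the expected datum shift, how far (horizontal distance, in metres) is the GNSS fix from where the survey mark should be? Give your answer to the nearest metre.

Observed coordinate differences: Δφ = +0.00003°, Δλ = -0.00317°.
Converting to metres (1° lat = 111177 m, cos φ = 0.859677): observed ΔN = 3.3 m, observed ΔE = -303.0 m.
Subtracting the expected shift leaves a residual of 3.3 − (35) = -31.7 m north and -303.0 − (-296) = -7.0 m east.
Residual distance = √((-31.7)² + (-7.0)²) = 32.4 m.

32 m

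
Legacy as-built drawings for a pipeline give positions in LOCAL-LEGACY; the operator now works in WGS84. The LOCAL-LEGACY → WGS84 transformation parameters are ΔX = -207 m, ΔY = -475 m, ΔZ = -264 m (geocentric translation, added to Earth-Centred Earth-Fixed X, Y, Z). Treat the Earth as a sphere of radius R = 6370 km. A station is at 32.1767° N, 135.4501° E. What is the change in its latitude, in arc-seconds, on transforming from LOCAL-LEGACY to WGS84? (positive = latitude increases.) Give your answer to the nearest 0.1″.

Δφ = -4.0″

sin φ = 0.532532, cos φ = 0.846410, sin λ = 0.701530, cos λ = -0.712640.
North component: ΔN = −sin φ cos λ·ΔX − sin φ sin λ·ΔY + cos φ·ΔZ = −(0.532532)(-0.712640)(-207) − (0.532532)(0.701530)(-475) + (0.846410)(-264) = -124.56 m.
1° of latitude spans πR/180 = 111177 m, so Δφ = -124.56 / 111177 × 3600 = -4.033″.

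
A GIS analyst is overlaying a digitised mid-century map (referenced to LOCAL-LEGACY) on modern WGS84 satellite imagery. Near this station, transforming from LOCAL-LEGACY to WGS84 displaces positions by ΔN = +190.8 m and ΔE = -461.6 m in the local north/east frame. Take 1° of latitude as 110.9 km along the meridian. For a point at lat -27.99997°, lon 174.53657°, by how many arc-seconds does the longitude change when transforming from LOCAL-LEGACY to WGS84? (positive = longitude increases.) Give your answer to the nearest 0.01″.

Δλ = -16.97″

At latitude -27.99997°, cos φ = 0.882948.
1° of longitude at this latitude = 110.9 × cos φ = 97.92 km, so Δλ = -461.6 / 97918.9 = -0.0047141° = -16.971″.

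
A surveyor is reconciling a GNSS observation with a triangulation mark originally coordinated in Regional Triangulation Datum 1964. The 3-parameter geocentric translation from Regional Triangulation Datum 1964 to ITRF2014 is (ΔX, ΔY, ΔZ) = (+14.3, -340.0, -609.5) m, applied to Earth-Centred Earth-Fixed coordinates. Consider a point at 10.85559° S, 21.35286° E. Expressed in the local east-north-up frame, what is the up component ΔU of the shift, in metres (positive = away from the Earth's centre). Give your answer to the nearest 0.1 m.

The local up (radial) axis is (cos φ cos λ, cos φ sin λ, sin φ), giving ΔU = 13.080 − 121.582 + 114.790 = 6.29 m.

ΔU = 6.3 m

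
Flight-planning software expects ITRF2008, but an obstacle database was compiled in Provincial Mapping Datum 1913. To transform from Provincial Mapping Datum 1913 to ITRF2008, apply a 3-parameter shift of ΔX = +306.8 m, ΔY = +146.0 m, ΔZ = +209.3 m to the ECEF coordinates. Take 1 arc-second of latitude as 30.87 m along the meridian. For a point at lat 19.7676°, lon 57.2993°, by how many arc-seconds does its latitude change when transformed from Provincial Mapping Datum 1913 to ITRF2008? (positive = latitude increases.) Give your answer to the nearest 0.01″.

sin φ = 0.338206, cos φ = 0.941072, sin λ = 0.841504, cos λ = 0.540251.
North component: ΔN = −sin φ cos λ·ΔX − sin φ sin λ·ΔY + cos φ·ΔZ = −(0.338206)(0.540251)(306.8) − (0.338206)(0.841504)(146.0) + (0.941072)(209.3) = 99.36 m.
1° of latitude spans 3600 × 30.87 = 111132 m, so Δφ = 99.36 / 111132 × 3600 = 3.219″.

Δφ = 3.22″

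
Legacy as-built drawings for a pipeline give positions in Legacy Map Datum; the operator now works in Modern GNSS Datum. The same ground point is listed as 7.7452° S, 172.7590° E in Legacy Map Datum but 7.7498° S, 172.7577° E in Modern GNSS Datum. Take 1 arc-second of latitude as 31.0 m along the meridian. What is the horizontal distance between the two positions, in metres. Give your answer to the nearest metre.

533 m

Δφ = -7.7498° − -7.7452° = -0.0046°; Δλ = 172.7577° − 172.7590° = -0.0013°.
1° of latitude = 3600 × 31.00 = 111600 m.
ΔN = Δφ × 111600 = -513.4 m; ΔE = Δλ × 111600 × cos(-7.7452°) = -0.0013 × 111600 × 0.990877 = -143.8 m.
Distance = √(ΔE² + ΔN²) = √((-143.8)² + (-513.4)²) = 533.1 m.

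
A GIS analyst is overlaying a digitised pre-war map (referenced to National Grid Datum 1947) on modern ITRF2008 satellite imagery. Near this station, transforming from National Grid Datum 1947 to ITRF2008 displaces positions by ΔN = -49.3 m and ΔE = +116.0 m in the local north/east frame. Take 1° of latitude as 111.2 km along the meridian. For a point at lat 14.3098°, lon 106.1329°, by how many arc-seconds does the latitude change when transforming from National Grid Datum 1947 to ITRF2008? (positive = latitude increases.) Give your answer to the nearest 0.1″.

Δφ = -1.6″

1° of latitude = 111.2 km, so Δφ = -49.3 / 111200 = -0.0004433° = -1.596″.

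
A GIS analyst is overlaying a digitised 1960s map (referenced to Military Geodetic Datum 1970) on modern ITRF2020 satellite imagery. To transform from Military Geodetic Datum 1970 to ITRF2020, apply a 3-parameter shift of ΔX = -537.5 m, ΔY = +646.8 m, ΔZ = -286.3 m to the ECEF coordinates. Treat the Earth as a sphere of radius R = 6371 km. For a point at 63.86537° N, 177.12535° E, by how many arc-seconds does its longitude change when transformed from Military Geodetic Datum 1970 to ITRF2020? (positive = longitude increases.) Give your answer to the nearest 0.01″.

Δλ = -45.50″

sin φ = 0.897762, cos φ = 0.440482, sin λ = 0.050151, cos λ = -0.998742.
East component: ΔE = −sin λ·ΔX + cos λ·ΔY = −(0.050151)(-537.5) + (-0.998742)(646.8) = -619.03 m.
1° of latitude spans πR/180 = 111195 m; at latitude φ, 1° of longitude spans that × cos φ = 48979.3 m, so Δλ = -619.03 / 48979.3 × 3600 = -45.499″.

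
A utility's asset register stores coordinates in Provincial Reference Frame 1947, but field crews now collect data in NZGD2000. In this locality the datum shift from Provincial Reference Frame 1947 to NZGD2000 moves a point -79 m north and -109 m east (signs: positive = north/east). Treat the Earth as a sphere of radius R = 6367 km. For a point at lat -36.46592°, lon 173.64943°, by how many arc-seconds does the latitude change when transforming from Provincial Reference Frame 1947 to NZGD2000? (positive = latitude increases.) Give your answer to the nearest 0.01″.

Δφ = -2.56″

On a sphere of radius R, 1 rad of latitude = R, so Δφ = ΔN / R = -79.0 / 6367000 = -1.2408e-05 rad = -2.559″.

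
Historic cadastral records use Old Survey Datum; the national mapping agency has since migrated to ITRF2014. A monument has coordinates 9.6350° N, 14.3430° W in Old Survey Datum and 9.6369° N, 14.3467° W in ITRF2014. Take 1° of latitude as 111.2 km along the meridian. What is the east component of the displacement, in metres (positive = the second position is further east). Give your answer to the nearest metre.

ΔE = -406 m

Δφ = 9.6369° − 9.6350° = +0.0019°; Δλ = -14.3467° − -14.3430° = -0.0037°.
ΔN = Δφ × 111200 = 211.3 m; ΔE = Δλ × 111200 × cos(9.6350°) = -0.0037 × 111200 × 0.985894 = -405.6 m.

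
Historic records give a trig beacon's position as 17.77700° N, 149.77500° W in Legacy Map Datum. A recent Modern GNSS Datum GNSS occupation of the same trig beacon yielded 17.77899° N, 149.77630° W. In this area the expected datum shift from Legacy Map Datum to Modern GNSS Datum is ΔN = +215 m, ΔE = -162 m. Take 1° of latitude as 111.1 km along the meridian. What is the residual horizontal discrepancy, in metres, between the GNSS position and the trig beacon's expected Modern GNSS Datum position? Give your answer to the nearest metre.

25 m

Observed coordinate differences: Δφ = +0.00199°, Δλ = -0.00130°.
Converting to metres (1° lat = 111100 m, cos φ = 0.952252): observed ΔN = 221.1 m, observed ΔE = -137.5 m.
Subtracting the expected shift leaves a residual of 221.1 − (215) = 6.1 m north and -137.5 − (-162) = 24.5 m east.
Residual distance = √(6.1² + 24.5²) = 25.2 m.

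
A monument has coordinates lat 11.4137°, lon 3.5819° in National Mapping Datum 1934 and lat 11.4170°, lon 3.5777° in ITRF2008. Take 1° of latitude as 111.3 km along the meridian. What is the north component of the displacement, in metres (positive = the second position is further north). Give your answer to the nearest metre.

Δφ = 11.4170° − 11.4137° = +0.0033°; Δλ = 3.5777° − 3.5819° = -0.0042°.
ΔN = Δφ × 111300 = 367.3 m; ΔE = Δλ × 111300 × cos(11.4137°) = -0.0042 × 111300 × 0.980224 = -458.2 m.

ΔN = 367 m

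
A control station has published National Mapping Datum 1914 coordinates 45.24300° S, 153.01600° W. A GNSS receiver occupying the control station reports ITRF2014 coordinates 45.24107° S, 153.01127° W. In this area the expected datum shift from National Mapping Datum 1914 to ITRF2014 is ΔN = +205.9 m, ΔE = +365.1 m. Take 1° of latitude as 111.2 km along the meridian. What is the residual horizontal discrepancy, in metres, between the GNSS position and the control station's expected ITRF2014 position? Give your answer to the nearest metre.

Observed coordinate differences: Δφ = +0.00193°, Δλ = +0.00473°.
Converting to metres (1° lat = 111200 m, cos φ = 0.704101): observed ΔN = 214.6 m, observed ΔE = 370.3 m.
Subtracting the expected shift leaves a residual of 214.6 − (205.9) = 8.7 m north and 370.3 − (365.1) = 5.2 m east.
Residual distance = √(8.7² + 5.2²) = 10.2 m.

10 m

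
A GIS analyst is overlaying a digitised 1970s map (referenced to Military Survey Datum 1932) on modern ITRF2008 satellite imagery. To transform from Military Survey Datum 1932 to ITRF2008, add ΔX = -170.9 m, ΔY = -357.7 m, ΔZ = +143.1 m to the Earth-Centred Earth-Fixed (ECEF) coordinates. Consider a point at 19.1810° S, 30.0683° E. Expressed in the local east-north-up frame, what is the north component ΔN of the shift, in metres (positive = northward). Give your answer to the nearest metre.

The local north axis is (−sin φ cos λ, −sin φ sin λ, cos φ), giving ΔN = -48.594 − 58.883 + 135.156 = 27.68 m.

ΔN = 28 m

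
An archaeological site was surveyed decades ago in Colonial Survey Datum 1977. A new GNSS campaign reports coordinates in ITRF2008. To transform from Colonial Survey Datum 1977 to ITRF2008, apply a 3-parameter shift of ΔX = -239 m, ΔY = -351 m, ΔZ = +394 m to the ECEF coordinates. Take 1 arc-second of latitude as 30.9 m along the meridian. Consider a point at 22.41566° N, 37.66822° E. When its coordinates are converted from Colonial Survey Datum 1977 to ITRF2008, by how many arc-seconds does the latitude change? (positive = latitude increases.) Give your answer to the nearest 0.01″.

Δφ = 16.77″

sin φ = 0.381323, cos φ = 0.924442, sin λ = 0.611088, cos λ = 0.791563.
North component: ΔN = −sin φ cos λ·ΔX − sin φ sin λ·ΔY + cos φ·ΔZ = −(0.381323)(0.791563)(-239) − (0.381323)(0.611088)(-351) + (0.924442)(394) = 518.16 m.
1° of latitude spans 3600 × 30.90 = 111240 m, so Δφ = 518.16 / 111240 × 3600 = 16.769″.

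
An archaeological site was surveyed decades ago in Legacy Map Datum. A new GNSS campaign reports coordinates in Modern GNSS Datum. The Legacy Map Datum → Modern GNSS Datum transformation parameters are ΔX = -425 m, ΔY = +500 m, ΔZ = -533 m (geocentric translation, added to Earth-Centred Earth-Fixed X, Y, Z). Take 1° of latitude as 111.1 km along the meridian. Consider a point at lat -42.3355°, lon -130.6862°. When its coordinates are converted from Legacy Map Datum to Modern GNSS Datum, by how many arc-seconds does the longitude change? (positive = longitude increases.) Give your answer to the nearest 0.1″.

sin φ = -0.673471, cos φ = 0.739214, sin λ = -0.758291, cos λ = -0.651916.
East component: ΔE = −sin λ·ΔX + cos λ·ΔY = −(-0.758291)(-425) + (-0.651916)(500) = -648.23 m.
1° of latitude spans 111100 m; at latitude φ, 1° of longitude spans that × cos φ = 82126.7 m, so Δλ = -648.23 / 82126.7 × 3600 = -28.415″.

Δλ = -28.4″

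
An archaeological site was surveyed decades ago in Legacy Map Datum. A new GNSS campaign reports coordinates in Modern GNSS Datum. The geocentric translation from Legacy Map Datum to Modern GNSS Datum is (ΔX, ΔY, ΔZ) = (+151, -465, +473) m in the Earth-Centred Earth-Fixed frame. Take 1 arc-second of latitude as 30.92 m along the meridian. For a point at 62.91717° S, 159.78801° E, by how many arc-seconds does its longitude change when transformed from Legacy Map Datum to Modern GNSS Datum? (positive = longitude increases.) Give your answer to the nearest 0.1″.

Δλ = 27.3″

sin φ = -0.890349, cos φ = 0.455278, sin λ = 0.345495, cos λ = -0.938421.
East component: ΔE = −sin λ·ΔX + cos λ·ΔY = −(0.345495)(151) + (-0.938421)(-465) = 384.20 m.
1° of latitude spans 3600 × 30.92 = 111312 m; at latitude φ, 1° of longitude spans that × cos φ = 50677.9 m, so Δλ = 384.20 / 50677.9 × 3600 = 27.292″.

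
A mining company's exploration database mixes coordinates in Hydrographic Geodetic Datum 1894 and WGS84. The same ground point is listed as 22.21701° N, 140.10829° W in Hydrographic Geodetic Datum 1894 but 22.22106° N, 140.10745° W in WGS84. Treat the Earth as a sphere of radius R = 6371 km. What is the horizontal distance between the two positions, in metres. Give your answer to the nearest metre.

459 m

Δφ = 22.22106° − 22.21701° = +0.00405°; Δλ = -140.10745° − -140.10829° = +0.00084°.
1° along a meridian = πR/180 = 111195 m.
ΔN = Δφ × 111195 = 450.3 m; ΔE = Δλ × 111195 × cos(22.21701°) = +0.00084 × 111195 × 0.925758 = 86.5 m.
Distance = √(ΔE² + ΔN²) = √(86.5² + 450.3²) = 458.6 m.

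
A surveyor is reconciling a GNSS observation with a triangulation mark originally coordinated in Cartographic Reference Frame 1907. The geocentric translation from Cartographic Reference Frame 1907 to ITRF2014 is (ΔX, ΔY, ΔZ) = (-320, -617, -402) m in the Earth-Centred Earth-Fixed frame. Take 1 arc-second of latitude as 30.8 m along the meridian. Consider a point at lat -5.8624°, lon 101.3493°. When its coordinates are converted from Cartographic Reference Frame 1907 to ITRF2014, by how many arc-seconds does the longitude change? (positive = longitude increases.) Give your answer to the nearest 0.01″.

Δλ = 14.20″

sin φ = -0.102140, cos φ = 0.994770, sin λ = 0.980446, cos λ = -0.196790.
East component: ΔE = −sin λ·ΔX + cos λ·ΔY = −(0.980446)(-320) + (-0.196790)(-617) = 435.16 m.
1° of latitude spans 3600 × 30.80 = 110880 m; at latitude φ, 1° of longitude spans that × cos φ = 110300.1 m, so Δλ = 435.16 / 110300.1 × 3600 = 14.203″.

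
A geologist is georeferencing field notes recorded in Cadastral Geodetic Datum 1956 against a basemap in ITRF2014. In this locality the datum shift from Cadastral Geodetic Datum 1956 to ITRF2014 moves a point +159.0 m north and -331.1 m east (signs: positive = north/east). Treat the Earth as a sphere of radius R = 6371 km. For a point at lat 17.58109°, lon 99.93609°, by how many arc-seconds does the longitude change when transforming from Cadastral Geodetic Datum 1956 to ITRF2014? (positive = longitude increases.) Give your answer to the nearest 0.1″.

Δλ = -11.2″

At latitude 17.58109°, cos φ = 0.953290.
One radian of longitude at latitude φ spans R cos φ, so Δλ = ΔE / (R cos φ) = -331.1 / (6371000 × 0.953290) = -5.4516e-05 rad = -11.245″.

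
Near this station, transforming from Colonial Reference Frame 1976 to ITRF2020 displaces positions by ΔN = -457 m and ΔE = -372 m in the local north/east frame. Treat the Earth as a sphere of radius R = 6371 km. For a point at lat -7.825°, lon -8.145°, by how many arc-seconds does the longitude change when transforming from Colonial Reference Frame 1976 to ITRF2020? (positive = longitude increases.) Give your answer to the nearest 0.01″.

Δλ = -12.16″

At latitude -7.825°, cos φ = 0.990689.
One radian of longitude at latitude φ spans R cos φ, so Δλ = ΔE / (R cos φ) = -372.0 / (6371000 × 0.990689) = -5.8938e-05 rad = -12.157″.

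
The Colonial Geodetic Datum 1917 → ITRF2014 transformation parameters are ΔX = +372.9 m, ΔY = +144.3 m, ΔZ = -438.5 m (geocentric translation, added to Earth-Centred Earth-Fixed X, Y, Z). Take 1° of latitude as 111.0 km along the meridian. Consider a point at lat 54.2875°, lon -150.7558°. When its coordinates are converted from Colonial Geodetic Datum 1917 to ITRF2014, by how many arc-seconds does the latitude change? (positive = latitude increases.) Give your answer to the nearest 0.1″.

Δφ = 2.1″

sin φ = 0.811956, cos φ = 0.583718, sin λ = -0.488533, cos λ = -0.872545.
North component: ΔN = −sin φ cos λ·ΔX − sin φ sin λ·ΔY + cos φ·ΔZ = −(0.811956)(-0.872545)(372.9) − (0.811956)(-0.488533)(144.3) + (0.583718)(-438.5) = 65.47 m.
1° of latitude spans 111000 m, so Δφ = 65.47 / 111000 × 3600 = 2.123″.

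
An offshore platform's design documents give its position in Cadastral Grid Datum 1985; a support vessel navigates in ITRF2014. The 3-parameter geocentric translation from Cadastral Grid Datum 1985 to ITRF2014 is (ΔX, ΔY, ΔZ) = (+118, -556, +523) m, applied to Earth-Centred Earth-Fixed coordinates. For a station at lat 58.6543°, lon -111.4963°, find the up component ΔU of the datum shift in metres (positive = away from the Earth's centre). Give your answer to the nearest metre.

At φ = 58.6543°, λ = -111.4963°: sin φ = 0.854044, cos φ = 0.520200, sin λ = -0.930441, cos λ = -0.366441.
ΔU = cos φ cos λ·ΔX + cos φ sin λ·ΔY + sin φ·ΔZ = (0.520200)(-0.366441)(118) + (0.520200)(-0.930441)(-556) + (0.854044)(523) = 693.28 m.

ΔU = 693 m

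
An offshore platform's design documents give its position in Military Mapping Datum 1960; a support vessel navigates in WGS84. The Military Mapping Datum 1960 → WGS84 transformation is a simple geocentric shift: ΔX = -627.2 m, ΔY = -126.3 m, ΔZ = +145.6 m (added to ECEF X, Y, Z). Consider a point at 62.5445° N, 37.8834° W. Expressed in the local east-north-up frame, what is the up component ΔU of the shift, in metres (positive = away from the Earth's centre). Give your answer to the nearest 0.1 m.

ΔU = -63.3 m

At φ = 62.5445°, λ = -37.8834°: sin φ = 0.887369, cos φ = 0.461060, sin λ = -0.614057, cos λ = 0.789262.
ΔU = cos φ cos λ·ΔX + cos φ sin λ·ΔY + sin φ·ΔZ = (0.461060)(0.789262)(-627.2) + (0.461060)(-0.614057)(-126.3) + (0.887369)(145.6) = -63.28 m.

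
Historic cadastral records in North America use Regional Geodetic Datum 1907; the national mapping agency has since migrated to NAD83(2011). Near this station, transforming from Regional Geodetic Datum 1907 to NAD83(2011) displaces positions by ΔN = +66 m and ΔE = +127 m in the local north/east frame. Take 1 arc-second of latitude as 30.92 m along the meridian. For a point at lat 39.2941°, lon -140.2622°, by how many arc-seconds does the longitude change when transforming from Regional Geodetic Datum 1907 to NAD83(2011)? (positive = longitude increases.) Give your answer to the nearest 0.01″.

Δλ = 5.31″

At latitude 39.2941°, cos φ = 0.773905.
1″ of longitude at this latitude = 30.92 × cos φ = 23.9292 m, so Δλ = 127.0 / 23.9292 = 5.307″.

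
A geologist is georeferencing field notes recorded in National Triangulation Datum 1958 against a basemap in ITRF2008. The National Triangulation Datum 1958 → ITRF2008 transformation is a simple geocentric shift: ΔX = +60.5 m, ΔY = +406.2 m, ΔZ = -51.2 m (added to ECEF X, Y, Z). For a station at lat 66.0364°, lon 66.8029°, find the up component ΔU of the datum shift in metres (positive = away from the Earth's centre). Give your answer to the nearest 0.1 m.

ΔU = 114.5 m

The local up (radial) axis is (cos φ cos λ, cos φ sin λ, sin φ), giving ΔU = 9.679 + 151.643 − 46.787 = 114.54 m.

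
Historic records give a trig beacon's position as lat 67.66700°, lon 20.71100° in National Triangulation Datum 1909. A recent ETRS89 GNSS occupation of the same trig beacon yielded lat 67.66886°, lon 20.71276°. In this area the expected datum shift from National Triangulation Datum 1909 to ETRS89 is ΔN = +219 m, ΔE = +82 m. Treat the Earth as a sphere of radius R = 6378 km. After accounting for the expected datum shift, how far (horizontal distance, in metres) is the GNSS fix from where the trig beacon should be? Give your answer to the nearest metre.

14 m

Observed coordinate differences: Δφ = +0.00186°, Δλ = +0.00176°.
Converting to metres (1° lat = 111317 m, cos φ = 0.379989): observed ΔN = 207.0 m, observed ΔE = 74.4 m.
Subtracting the expected shift leaves a residual of 207.0 − (219) = -12.0 m north and 74.4 − (82) = -7.6 m east.
Residual distance = √((-12.0)² + (-7.6)²) = 14.1 m.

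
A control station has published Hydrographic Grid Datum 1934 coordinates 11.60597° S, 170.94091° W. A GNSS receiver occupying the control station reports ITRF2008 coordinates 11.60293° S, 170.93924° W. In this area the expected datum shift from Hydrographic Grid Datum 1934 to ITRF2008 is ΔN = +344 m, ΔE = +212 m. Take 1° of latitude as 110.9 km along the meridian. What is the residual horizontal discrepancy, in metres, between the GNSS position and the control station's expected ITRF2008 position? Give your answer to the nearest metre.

Observed coordinate differences: Δφ = +0.00304°, Δλ = +0.00167°.
Converting to metres (1° lat = 110900 m, cos φ = 0.979554): observed ΔN = 337.1 m, observed ΔE = 181.4 m.
Subtracting the expected shift leaves a residual of 337.1 − (344) = -6.9 m north and 181.4 − (212) = -30.6 m east.
Residual distance = √((-6.9)² + (-30.6)²) = 31.3 m.

31 m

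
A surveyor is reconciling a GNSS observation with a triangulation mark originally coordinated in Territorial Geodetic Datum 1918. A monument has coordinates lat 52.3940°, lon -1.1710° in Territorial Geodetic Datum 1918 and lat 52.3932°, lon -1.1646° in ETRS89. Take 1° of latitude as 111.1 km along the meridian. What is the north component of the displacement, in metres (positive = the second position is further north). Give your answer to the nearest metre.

Δφ = 52.3932° − 52.3940° = -0.0008°; Δλ = -1.1646° − -1.1710° = +0.0064°.
ΔN = Δφ × 111100 = -88.9 m; ΔE = Δλ × 111100 × cos(52.3940°) = +0.0064 × 111100 × 0.610228 = 433.9 m.

ΔN = -89 m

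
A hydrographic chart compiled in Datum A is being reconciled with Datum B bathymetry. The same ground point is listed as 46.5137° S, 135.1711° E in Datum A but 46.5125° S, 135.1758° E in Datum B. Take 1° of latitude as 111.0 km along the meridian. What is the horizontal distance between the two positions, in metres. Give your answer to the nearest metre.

Δφ = -46.5125° − -46.5137° = +0.0012°; Δλ = 135.1758° − 135.1711° = +0.0047°.
ΔN = Δφ × 111000 = 133.2 m; ΔE = Δλ × 111000 × cos(-46.5137°) = +0.0047 × 111000 × 0.688181 = 359.0 m.
Distance = √(ΔE² + ΔN²) = √(359.0² + 133.2²) = 382.9 m.

383 m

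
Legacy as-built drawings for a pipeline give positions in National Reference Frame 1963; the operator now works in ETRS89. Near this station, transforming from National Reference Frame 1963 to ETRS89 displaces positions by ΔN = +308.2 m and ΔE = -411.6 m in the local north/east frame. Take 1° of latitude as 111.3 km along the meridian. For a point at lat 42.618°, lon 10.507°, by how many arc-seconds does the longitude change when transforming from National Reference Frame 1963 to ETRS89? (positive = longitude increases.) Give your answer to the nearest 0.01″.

Δλ = -18.09″

At latitude 42.618°, cos φ = 0.735884.
1° of longitude at this latitude = 111.3 × cos φ = 81.90 km, so Δλ = -411.6 / 81903.9 = -0.0050254° = -18.091″.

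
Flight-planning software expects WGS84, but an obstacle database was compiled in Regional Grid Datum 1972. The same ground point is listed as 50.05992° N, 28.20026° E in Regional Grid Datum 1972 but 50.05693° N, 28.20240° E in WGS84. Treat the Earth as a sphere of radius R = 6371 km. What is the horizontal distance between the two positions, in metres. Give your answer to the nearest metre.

366 m

Δφ = 50.05693° − 50.05992° = -0.00299°; Δλ = 28.20240° − 28.20026° = +0.00214°.
1° along a meridian = πR/180 = 111195 m.
ΔN = Δφ × 111195 = -332.5 m; ΔE = Δλ × 111195 × cos(50.05992°) = +0.00214 × 111195 × 0.641986 = 152.8 m.
Distance = √(ΔE² + ΔN²) = √(152.8² + (-332.5)²) = 365.9 m.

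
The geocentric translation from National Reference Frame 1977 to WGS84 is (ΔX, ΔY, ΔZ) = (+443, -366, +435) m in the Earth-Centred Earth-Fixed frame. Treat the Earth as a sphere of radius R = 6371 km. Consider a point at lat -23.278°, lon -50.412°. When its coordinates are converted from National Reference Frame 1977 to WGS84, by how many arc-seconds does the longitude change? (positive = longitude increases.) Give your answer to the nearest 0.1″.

Δλ = 3.8″

sin φ = -0.395193, cos φ = 0.918598, sin λ = -0.770647, cos λ = 0.637263.
East component: ΔE = −sin λ·ΔX + cos λ·ΔY = −(-0.770647)(443) + (0.637263)(-366) = 108.16 m.
1° of latitude spans πR/180 = 111195 m; at latitude φ, 1° of longitude spans that × cos φ = 102143.5 m, so Δλ = 108.16 / 102143.5 × 3600 = 3.812″.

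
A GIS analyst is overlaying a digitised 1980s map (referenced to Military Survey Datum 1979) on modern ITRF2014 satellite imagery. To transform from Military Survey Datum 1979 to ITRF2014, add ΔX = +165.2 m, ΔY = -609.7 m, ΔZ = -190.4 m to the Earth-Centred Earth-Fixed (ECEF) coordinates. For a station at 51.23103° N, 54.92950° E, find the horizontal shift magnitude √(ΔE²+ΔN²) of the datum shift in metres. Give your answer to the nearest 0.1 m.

The local east axis at (φ, λ) is (−sin λ, cos λ, 0), so ΔE = −sin(54.92950°)·165.2 + cos(54.92950°)·(-609.7) = -485.53 m.
The local north axis is (−sin φ cos λ, −sin φ sin λ, cos φ), giving ΔN = -74.008 + 389.064 − 119.225 = 195.83 m.
Horizontal magnitude = √(ΔE² + ΔN²) = √((-485.53)² + 195.83²) = 523.54 m.

523.5 m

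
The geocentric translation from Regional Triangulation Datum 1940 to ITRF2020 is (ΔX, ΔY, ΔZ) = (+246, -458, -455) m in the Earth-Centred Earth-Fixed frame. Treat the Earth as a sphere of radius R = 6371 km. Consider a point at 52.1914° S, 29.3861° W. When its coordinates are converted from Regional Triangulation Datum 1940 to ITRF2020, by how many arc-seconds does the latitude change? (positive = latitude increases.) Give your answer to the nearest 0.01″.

sin φ = -0.790063, cos φ = 0.613026, sin λ = -0.490692, cos λ = 0.871333.
North component: ΔN = −sin φ cos λ·ΔX − sin φ sin λ·ΔY + cos φ·ΔZ = −(-0.790063)(0.871333)(246) − (-0.790063)(-0.490692)(-458) + (0.613026)(-455) = 67.98 m.
1° of latitude spans πR/180 = 111195 m, so Δφ = 67.98 / 111195 × 3600 = 2.201″.

Δφ = 2.20″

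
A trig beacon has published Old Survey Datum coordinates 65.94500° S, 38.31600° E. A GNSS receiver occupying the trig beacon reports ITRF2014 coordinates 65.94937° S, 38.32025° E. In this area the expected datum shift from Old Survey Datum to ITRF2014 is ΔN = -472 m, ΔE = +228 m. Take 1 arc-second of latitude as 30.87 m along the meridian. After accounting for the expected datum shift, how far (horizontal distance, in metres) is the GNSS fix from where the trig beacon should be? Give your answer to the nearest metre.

Observed coordinate differences: Δφ = -0.00437°, Δλ = +0.00425°.
Converting to metres (1° lat = 111132 m, cos φ = 0.407613): observed ΔN = -485.6 m, observed ΔE = 192.5 m.
Subtracting the expected shift leaves a residual of -485.6 − (-472) = -13.6 m north and 192.5 − (228) = -35.5 m east.
Residual distance = √((-13.6)² + (-35.5)²) = 38.0 m.

38 m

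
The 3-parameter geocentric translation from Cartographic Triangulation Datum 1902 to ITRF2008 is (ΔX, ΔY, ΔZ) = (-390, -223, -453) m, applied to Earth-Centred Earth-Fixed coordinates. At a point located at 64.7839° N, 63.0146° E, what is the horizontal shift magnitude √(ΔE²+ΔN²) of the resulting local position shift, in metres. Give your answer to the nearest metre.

287 m

At φ = 64.7839°, λ = 63.0146°: sin φ = 0.904707, cos φ = 0.426034, sin λ = 0.891122, cos λ = 0.453763.
ΔE = −sin λ·ΔX + cos λ·ΔY = −(0.891122)·(-390) + (0.453763)·(-223) = 246.35 m.
ΔN = −sin φ cos λ·ΔX − sin φ sin λ·ΔY + cos φ·ΔZ = −(0.904707)(0.453763)(-390) − (0.904707)(0.891122)(-223) + (0.426034)(-453) = 146.89 m.
Horizontal magnitude = √(ΔE² + ΔN²) = √(246.35² + 146.89²) = 286.82 m.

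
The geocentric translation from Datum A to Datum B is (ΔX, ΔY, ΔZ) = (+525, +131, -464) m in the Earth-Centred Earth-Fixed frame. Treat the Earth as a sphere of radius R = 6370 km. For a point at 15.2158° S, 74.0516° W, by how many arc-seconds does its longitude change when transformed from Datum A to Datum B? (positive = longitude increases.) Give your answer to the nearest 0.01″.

sin φ = -0.262455, cos φ = 0.964944, sin λ = -0.961510, cos λ = 0.274772.
East component: ΔE = −sin λ·ΔX + cos λ·ΔY = −(-0.961510)(525) + (0.274772)(131) = 540.79 m.
1° of latitude spans πR/180 = 111177 m; at latitude φ, 1° of longitude spans that × cos φ = 107280.1 m, so Δλ = 540.79 / 107280.1 × 3600 = 18.147″.

Δλ = 18.15″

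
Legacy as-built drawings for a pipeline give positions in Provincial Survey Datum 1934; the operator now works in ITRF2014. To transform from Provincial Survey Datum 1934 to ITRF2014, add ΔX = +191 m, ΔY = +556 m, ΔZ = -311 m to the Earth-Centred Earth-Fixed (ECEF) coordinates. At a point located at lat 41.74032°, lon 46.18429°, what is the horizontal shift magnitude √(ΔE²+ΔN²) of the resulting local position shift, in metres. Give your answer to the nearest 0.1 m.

637.1 m

At φ = 41.74032°, λ = 46.18429°: sin φ = 0.665756, cos φ = 0.746170, sin λ = 0.721570, cos λ = 0.692341.
ΔE = −sin λ·ΔX + cos λ·ΔY = −(0.721570)·(191) + (0.692341)·(556) = 247.12 m.
ΔN = −sin φ cos λ·ΔX − sin φ sin λ·ΔY + cos φ·ΔZ = −(0.665756)(0.692341)(191) − (0.665756)(0.721570)(556) + (0.746170)(-311) = -587.19 m.
Horizontal magnitude = √(ΔE² + ΔN²) = √(247.12² + (-587.19)²) = 637.08 m.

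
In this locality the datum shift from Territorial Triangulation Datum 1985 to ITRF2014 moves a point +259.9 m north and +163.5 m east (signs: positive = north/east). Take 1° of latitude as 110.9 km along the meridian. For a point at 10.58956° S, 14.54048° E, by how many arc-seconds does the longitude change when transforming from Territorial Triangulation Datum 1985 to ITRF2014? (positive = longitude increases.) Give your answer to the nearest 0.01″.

Δλ = 5.40″

At latitude -10.58956°, cos φ = 0.982969.
1° of longitude at this latitude = 110.9 × cos φ = 109.01 km, so Δλ = 163.5 / 109011.2 = 0.0014998° = 5.399″.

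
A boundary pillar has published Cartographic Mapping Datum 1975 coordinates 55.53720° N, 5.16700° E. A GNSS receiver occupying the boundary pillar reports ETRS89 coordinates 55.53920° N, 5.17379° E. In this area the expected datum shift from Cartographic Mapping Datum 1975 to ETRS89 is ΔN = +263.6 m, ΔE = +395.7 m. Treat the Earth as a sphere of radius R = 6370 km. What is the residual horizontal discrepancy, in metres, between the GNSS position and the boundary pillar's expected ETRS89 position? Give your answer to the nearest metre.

52 m

Observed coordinate differences: Δφ = +0.00200°, Δλ = +0.00679°.
Converting to metres (1° lat = 111177 m, cos φ = 0.565871): observed ΔN = 222.4 m, observed ΔE = 427.2 m.
Subtracting the expected shift leaves a residual of 222.4 − (263.6) = -41.2 m north and 427.2 − (395.7) = 31.5 m east.
Residual distance = √((-41.2)² + 31.5²) = 51.9 m.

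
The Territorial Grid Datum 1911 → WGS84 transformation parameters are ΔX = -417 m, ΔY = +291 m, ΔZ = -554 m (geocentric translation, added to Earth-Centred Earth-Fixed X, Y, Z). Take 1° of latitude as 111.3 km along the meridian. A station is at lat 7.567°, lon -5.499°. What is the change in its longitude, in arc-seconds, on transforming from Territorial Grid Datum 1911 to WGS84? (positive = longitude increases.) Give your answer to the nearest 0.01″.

sin φ = 0.131685, cos φ = 0.991292, sin λ = -0.095828, cos λ = 0.995398.
East component: ΔE = −sin λ·ΔX + cos λ·ΔY = −(-0.095828)(-417) + (0.995398)(291) = 249.70 m.
1° of latitude spans 111300 m; at latitude φ, 1° of longitude spans that × cos φ = 110330.7 m, so Δλ = 249.70 / 110330.7 × 3600 = 8.148″.

Δλ = 8.15″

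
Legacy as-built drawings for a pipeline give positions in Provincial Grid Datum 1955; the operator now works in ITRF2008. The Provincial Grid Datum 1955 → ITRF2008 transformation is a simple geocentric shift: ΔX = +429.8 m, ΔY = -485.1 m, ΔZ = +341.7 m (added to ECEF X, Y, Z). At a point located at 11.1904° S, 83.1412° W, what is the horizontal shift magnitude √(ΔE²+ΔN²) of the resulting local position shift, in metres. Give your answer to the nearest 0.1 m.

The local east axis at (φ, λ) is (−sin λ, cos λ, 0), so ΔE = −sin(-83.1412°)·429.8 + cos(-83.1412°)·(-485.1) = 368.79 m.
The local north axis is (−sin φ cos λ, −sin φ sin λ, cos φ), giving ΔN = 9.961 + 93.470 + 335.203 = 438.63 m.
Horizontal magnitude = √(ΔE² + ΔN²) = √(368.79² + 438.63²) = 573.07 m.

573.1 m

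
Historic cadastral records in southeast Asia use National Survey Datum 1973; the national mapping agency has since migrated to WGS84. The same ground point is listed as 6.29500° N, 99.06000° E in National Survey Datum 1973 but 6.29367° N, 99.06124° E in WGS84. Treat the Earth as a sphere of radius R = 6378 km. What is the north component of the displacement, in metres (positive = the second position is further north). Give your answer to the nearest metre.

ΔN = -148 m

Δφ = 6.29367° − 6.29500° = -0.00133°; Δλ = 99.06124° − 99.06000° = +0.00124°.
1° along a meridian = πR/180 = 111317 m.
ΔN = Δφ × 111317 = -148.1 m; ΔE = Δλ × 111317 × cos(6.29500°) = +0.00124 × 111317 × 0.993971 = 137.2 m.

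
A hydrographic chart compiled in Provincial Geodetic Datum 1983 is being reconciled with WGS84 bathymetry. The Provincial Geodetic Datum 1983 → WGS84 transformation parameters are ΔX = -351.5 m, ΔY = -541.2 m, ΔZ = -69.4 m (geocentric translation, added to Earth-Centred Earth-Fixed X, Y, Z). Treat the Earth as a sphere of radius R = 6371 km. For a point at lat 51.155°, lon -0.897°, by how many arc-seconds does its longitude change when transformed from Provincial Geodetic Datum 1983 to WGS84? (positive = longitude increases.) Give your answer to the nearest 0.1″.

sin φ = 0.778846, cos φ = 0.627216, sin λ = -0.015655, cos λ = 0.999877.
East component: ΔE = −sin λ·ΔX + cos λ·ΔY = −(-0.015655)(-351.5) + (0.999877)(-541.2) = -546.64 m.
1° of latitude spans πR/180 = 111195 m; at latitude φ, 1° of longitude spans that × cos φ = 69743.2 m, so Δλ = -546.64 / 69743.2 × 3600 = -28.216″.

Δλ = -28.2″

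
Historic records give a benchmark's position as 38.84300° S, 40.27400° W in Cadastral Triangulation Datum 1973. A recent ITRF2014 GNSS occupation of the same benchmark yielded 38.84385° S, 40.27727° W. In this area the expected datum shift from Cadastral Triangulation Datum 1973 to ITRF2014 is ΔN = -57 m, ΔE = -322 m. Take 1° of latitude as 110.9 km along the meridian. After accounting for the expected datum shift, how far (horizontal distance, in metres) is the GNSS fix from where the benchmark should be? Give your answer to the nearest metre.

54 m

Observed coordinate differences: Δφ = -0.00085°, Δλ = -0.00327°.
Converting to metres (1° lat = 110900 m, cos φ = 0.778867): observed ΔN = -94.3 m, observed ΔE = -282.5 m.
Subtracting the expected shift leaves a residual of -94.3 − (-57) = -37.3 m north and -282.5 − (-322) = 39.5 m east.
Residual distance = √((-37.3)² + 39.5²) = 54.3 m.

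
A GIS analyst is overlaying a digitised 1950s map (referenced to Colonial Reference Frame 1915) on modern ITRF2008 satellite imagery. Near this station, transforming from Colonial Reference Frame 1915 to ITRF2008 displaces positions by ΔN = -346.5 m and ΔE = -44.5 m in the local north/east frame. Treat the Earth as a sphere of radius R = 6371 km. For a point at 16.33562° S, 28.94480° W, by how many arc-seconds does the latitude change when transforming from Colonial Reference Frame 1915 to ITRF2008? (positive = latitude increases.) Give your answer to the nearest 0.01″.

On a sphere of radius R, 1 rad of latitude = R, so Δφ = ΔN / R = -346.5 / 6371000 = -5.4387e-05 rad = -11.218″.

Δφ = -11.22″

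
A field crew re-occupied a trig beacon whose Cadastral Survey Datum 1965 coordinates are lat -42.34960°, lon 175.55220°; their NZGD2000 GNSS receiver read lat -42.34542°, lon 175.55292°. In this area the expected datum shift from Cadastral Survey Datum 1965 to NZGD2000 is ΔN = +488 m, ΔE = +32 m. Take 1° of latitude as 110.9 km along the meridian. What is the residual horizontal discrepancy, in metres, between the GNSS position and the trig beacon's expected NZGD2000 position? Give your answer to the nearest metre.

36 m

Observed coordinate differences: Δφ = +0.00418°, Δλ = +0.00072°.
Converting to metres (1° lat = 110900 m, cos φ = 0.739048): observed ΔN = 463.6 m, observed ΔE = 59.0 m.
Subtracting the expected shift leaves a residual of 463.6 − (488) = -24.4 m north and 59.0 − (32) = 27.0 m east.
Residual distance = √((-24.4)² + 27.0²) = 36.4 m.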